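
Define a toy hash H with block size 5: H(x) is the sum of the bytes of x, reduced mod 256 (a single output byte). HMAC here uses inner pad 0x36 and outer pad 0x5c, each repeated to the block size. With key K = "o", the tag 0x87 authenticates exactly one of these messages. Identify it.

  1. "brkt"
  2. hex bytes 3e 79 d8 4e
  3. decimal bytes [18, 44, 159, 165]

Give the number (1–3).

Key "o" = 6f is 1 byte ≤ B = 5; zero-pad to 5 bytes: K' = 6f 00 00 00 00.
K' ⊕ ipad = 59 36 36 36 36; K' ⊕ opad = 33 5c 5c 5c 5c.
m1: inner = H(59 36 36 36 36 62 72 6b 74) = e4; tag = H(33 5c 5c 5c 5c e4) = 87 ← matches
m2: inner = H(59 36 36 36 36 3e 79 d8 4e) = 0e; tag = H(33 5c 5c 5c 5c 0e) = b1
m3: inner = H(59 36 36 36 36 12 2c 9f a5) = b3; tag = H(33 5c 5c 5c 5c b3) = 56

1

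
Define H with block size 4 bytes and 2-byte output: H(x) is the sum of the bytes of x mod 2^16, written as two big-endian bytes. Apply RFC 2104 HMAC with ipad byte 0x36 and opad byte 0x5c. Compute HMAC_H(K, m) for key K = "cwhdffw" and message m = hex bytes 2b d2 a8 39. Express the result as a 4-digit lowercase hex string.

022b

Key "cwhdffw" = 63 77 68 64 66 66 77 is 7 bytes > B = 4, so hash it first: H(key) = 02 e9, then zero-pad to 4 bytes: K' = 02 e9 00 00.
K' ⊕ ipad = 34 df 36 36.  K' ⊕ opad = 5e b5 5c 5c.
Inner input = (K'⊕ipad) ∥ m = 34 df 36 36 ∥ 2b d2 a8 39.
Inner hash: sum = 52+223+54+54+43+210+168+57 = 861 → 03 5d.
Outer input = (K'⊕opad) ∥ inner = 5e b5 5c 5c ∥ 03 5d.
Outer hash (tag): sum = 94+181+92+92+3+93 = 555 → 02 2b.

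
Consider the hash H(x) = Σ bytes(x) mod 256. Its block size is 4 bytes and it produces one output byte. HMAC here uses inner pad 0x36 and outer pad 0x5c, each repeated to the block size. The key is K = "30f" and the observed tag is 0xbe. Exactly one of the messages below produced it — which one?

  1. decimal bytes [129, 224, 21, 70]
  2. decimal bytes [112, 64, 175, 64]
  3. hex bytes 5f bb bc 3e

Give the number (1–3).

Key "30f" = 33 30 66 is 3 bytes ≤ B = 4; zero-pad to 4 bytes: K' = 33 30 66 00.
K' ⊕ ipad = 05 06 50 36; K' ⊕ opad = 6f 6c 3a 5c.
m1: inner = H(05 06 50 36 81 e0 15 46) = 4d; tag = H(6f 6c 3a 5c 4d) = be ← matches
m2: inner = H(05 06 50 36 70 40 af 40) = 30; tag = H(6f 6c 3a 5c 30) = a1
m3: inner = H(05 06 50 36 5f bb bc 3e) = a5; tag = H(6f 6c 3a 5c a5) = 16

1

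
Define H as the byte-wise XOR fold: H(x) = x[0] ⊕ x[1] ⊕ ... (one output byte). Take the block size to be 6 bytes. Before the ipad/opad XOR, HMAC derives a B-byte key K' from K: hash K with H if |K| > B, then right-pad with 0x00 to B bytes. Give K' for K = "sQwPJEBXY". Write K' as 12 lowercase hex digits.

|K| = 9 > B = 6, so first hash the key.
H(K): XOR 73⊕51⊕77⊕50⊕4a⊕45⊕42⊕58⊕59 = 49.
Zero-pad H(K) = 49 to 6 bytes: K' = 49 00 00 00 00 00.

490000000000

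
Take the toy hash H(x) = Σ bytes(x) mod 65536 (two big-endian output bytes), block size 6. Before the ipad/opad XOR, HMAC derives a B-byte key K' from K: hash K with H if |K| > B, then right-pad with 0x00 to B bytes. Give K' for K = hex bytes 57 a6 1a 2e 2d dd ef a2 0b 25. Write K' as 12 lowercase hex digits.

041000000000

|K| = 10 > B = 6, so first hash the key.
H(K): sum = 87+166+26+46+45+221+239+162+11+37 = 1040 → 04 10.
Zero-pad H(K) = 04 10 to 6 bytes: K' = 04 10 00 00 00 00.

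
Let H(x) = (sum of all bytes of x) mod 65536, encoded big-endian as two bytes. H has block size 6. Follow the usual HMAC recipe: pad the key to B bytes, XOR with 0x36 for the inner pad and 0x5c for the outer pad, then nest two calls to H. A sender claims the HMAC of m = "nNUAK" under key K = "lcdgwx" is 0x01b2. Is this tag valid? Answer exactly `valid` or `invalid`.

valid

Key "lcdgwx" = 6c 63 64 67 77 78 is exactly B = 6 bytes: K' = 6c 63 64 67 77 78.
K' ⊕ ipad = 5a 55 52 51 41 4e; K' ⊕ opad = 30 3f 38 3b 2b 24.
Inner hash: sum = 90+85+82+81+65+78+110+78+85+65+75 = 894 → 03 7e.
Outer hash (recomputed tag): sum = 48+63+56+59+43+36+3+126 = 434 → 01 b2.
Recomputed tag = 01b2; claimed = 01b2 → match.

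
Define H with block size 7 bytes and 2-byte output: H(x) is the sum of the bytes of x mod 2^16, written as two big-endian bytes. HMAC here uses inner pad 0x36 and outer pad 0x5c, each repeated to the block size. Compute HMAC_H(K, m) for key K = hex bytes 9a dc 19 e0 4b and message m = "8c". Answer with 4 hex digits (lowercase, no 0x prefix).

0339

Key hex bytes 9a dc 19 e0 4b is 5 bytes ≤ B = 7; zero-pad to 7 bytes: K' = 9a dc 19 e0 4b 00 00.
K' ⊕ ipad = ac ea 2f d6 7d 36 36.  K' ⊕ opad = c6 80 45 bc 17 5c 5c.
Inner input = (K'⊕ipad) ∥ m = ac ea 2f d6 7d 36 36 ∥ 38 63.
Inner hash: sum = 172+234+47+214+125+54+54+56+99 = 1055 → 04 1f.
Outer input = (K'⊕opad) ∥ inner = c6 80 45 bc 17 5c 5c ∥ 04 1f.
Outer hash (tag): sum = 198+128+69+188+23+92+92+4+31 = 825 → 03 39.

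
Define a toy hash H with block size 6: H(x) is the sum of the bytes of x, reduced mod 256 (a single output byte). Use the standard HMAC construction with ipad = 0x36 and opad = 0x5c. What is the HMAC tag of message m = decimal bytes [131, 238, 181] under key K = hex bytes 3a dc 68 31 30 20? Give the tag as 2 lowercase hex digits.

Key hex bytes 3a dc 68 31 30 20 is exactly B = 6 bytes: K' = 3a dc 68 31 30 20.
K' ⊕ ipad = 0c ea 5e 07 06 16.  K' ⊕ opad = 66 80 34 6d 6c 7c.
Inner input = (K'⊕ipad) ∥ m = 0c ea 5e 07 06 16 ∥ 83 ee b5.
Inner hash: sum = 12+234+94+7+6+22+131+238+181 = 925; mod 256 = 157 → 9d.
Outer input = (K'⊕opad) ∥ inner = 66 80 34 6d 6c 7c ∥ 9d.
Outer hash (tag): sum = 102+128+52+109+108+124+157 = 780; mod 256 = 12 → 0c.

0c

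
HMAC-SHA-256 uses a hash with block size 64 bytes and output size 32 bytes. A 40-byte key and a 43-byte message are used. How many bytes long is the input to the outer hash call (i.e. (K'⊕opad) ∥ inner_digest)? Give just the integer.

Key is 40 ≤ 64 bytes, zero-padded: |K'| = 64.
Outer input = (K'⊕opad) ∥ H(inner) → 64 + 32 = 96 bytes.

96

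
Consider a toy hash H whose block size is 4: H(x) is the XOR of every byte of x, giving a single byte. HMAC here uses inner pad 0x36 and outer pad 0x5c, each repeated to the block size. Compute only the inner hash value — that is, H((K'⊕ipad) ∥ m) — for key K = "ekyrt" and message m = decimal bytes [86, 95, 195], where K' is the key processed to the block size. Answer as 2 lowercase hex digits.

Key "ekyrt" = 65 6b 79 72 74 is 5 bytes > B = 4, so hash it first: H(key) = 71, then zero-pad to 4 bytes: K' = 71 00 00 00.
K' ⊕ ipad = 47 36 36 36.
Inner input = 47 36 36 36 ∥ 56 5f c3.
Inner hash: XOR 47⊕36⊕36⊕36⊕56⊕5f⊕c3 = bb.

bb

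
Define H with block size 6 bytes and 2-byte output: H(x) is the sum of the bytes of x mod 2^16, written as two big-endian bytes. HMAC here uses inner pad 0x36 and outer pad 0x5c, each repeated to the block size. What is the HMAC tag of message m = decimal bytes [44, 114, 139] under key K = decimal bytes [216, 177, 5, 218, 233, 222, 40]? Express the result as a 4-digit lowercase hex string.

Key decimal bytes [216, 177, 5, 218, 233, 222, 40] = d8 b1 05 da e9 de 28 is 7 bytes > B = 6, so hash it first: H(key) = 04 57, then zero-pad to 6 bytes: K' = 04 57 00 00 00 00.
K' ⊕ ipad = 32 61 36 36 36 36.  K' ⊕ opad = 58 0b 5c 5c 5c 5c.
Inner input = (K'⊕ipad) ∥ m = 32 61 36 36 36 36 ∥ 2c 72 8b.
Inner hash: sum = 50+97+54+54+54+54+44+114+139 = 660 → 02 94.
Outer input = (K'⊕opad) ∥ inner = 58 0b 5c 5c 5c 5c ∥ 02 94.
Outer hash (tag): sum = 88+11+92+92+92+92+2+148 = 617 → 02 69.

0269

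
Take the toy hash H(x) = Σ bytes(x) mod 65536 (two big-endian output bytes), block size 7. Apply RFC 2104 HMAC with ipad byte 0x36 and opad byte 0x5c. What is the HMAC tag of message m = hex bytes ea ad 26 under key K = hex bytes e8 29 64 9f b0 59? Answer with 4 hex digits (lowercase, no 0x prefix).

0455

Key hex bytes e8 29 64 9f b0 59 is 6 bytes ≤ B = 7; zero-pad to 7 bytes: K' = e8 29 64 9f b0 59 00.
K' ⊕ ipad = de 1f 52 a9 86 6f 36.  K' ⊕ opad = b4 75 38 c3 ec 05 5c.
Inner input = (K'⊕ipad) ∥ m = de 1f 52 a9 86 6f 36 ∥ ea ad 26.
Inner hash: sum = 222+31+82+169+134+111+54+234+173+38 = 1248 → 04 e0.
Outer input = (K'⊕opad) ∥ inner = b4 75 38 c3 ec 05 5c ∥ 04 e0.
Outer hash (tag): sum = 180+117+56+195+236+5+92+4+224 = 1109 → 04 55.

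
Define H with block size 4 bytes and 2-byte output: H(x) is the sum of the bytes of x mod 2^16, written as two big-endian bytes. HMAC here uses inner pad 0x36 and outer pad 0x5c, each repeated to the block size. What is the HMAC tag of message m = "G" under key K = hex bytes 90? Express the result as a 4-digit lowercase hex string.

0270

Key hex bytes 90 is 1 byte ≤ B = 4; zero-pad to 4 bytes: K' = 90 00 00 00.
K' ⊕ ipad = a6 36 36 36.  K' ⊕ opad = cc 5c 5c 5c.
Inner input = (K'⊕ipad) ∥ m = a6 36 36 36 ∥ 47.
Inner hash: sum = 166+54+54+54+71 = 399 → 01 8f.
Outer input = (K'⊕opad) ∥ inner = cc 5c 5c 5c ∥ 01 8f.
Outer hash (tag): sum = 204+92+92+92+1+143 = 624 → 02 70.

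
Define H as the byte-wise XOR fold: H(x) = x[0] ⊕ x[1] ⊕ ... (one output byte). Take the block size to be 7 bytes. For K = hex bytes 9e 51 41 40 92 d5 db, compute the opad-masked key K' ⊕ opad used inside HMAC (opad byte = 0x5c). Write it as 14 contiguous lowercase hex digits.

Key hex bytes 9e 51 41 40 92 d5 db is exactly B = 7 bytes: K' = 9e 51 41 40 92 d5 db.
XOR each byte with 0x5c: 9e⊕5c=c2, 51⊕5c=0d, 41⊕5c=1d, 40⊕5c=1c, 92⊕5c=ce, d5⊕5c=89, db⊕5c=87.

c20d1d1cce8987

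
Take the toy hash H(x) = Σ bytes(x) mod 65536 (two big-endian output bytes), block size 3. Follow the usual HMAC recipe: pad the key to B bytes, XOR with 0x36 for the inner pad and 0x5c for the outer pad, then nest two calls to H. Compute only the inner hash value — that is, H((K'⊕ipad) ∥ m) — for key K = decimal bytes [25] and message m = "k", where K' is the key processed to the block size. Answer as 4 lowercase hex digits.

Key decimal bytes [25] = 19 is 1 byte ≤ B = 3; zero-pad to 3 bytes: K' = 19 00 00.
K' ⊕ ipad = 2f 36 36.
Inner input = 2f 36 36 ∥ 6b.
Inner hash: sum = 47+54+54+107 = 262 → 01 06.

0106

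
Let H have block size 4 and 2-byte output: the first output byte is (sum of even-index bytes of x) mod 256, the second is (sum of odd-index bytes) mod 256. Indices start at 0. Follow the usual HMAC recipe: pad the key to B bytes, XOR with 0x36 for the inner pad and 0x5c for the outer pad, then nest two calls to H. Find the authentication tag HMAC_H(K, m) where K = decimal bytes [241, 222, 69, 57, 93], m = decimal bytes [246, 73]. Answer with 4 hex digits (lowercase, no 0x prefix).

Key decimal bytes [241, 222, 69, 57, 93] = f1 de 45 39 5d is 5 bytes > B = 4, so hash it first: H(key) = 93 17, then zero-pad to 4 bytes: K' = 93 17 00 00.
K' ⊕ ipad = a5 21 36 36.  K' ⊕ opad = cf 4b 5c 5c.
Inner input = (K'⊕ipad) ∥ m = a5 21 36 36 ∥ f6 49.
Inner hash: even-index sum = 465 mod 256 = 209; odd-index sum = 160 mod 256 = 160 → d1 a0.
Outer input = (K'⊕opad) ∥ inner = cf 4b 5c 5c ∥ d1 a0.
Outer hash (tag): even-index sum = 508 mod 256 = 252; odd-index sum = 327 mod 256 = 71 → fc 47.

fc47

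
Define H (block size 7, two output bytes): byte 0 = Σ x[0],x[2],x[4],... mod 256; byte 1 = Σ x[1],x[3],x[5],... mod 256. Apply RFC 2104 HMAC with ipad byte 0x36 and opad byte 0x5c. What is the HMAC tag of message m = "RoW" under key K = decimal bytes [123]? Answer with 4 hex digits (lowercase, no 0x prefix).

Key decimal bytes [123] = 7b is 1 byte ≤ B = 7; zero-pad to 7 bytes: K' = 7b 00 00 00 00 00 00.
K' ⊕ ipad = 4d 36 36 36 36 36 36.  K' ⊕ opad = 27 5c 5c 5c 5c 5c 5c.
Inner input = (K'⊕ipad) ∥ m = 4d 36 36 36 36 36 36 ∥ 52 6f 57.
Inner hash: even-index sum = 350 mod 256 = 94; odd-index sum = 331 mod 256 = 75 → 5e 4b.
Outer input = (K'⊕opad) ∥ inner = 27 5c 5c 5c 5c 5c 5c ∥ 5e 4b.
Outer hash (tag): even-index sum = 390 mod 256 = 134; odd-index sum = 370 mod 256 = 114 → 86 72.

8672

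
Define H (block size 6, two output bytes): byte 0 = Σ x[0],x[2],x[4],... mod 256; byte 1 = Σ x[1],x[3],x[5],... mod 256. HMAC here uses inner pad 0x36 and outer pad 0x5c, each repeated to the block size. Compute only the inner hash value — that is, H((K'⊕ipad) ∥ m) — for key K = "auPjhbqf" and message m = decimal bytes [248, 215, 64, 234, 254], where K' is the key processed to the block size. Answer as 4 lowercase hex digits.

5ebe

Key "auPjhbqf" = 61 75 50 6a 68 62 71 66 is 8 bytes > B = 6, so hash it first: H(key) = 8a a7, then zero-pad to 6 bytes: K' = 8a a7 00 00 00 00.
K' ⊕ ipad = bc 91 36 36 36 36.
Inner input = bc 91 36 36 36 36 ∥ f8 d7 40 ea fe.
Inner hash: even-index sum = 862 mod 256 = 94; odd-index sum = 702 mod 256 = 190 → 5e be.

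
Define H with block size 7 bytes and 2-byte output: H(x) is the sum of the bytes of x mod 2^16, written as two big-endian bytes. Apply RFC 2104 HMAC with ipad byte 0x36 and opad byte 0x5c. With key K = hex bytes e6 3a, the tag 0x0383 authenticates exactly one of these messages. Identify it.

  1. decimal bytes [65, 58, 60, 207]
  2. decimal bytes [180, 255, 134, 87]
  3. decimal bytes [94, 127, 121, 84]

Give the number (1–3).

3

Key hex bytes e6 3a is 2 bytes ≤ B = 7; zero-pad to 7 bytes: K' = e6 3a 00 00 00 00 00.
K' ⊕ ipad = d0 0c 36 36 36 36 36; K' ⊕ opad = ba 66 5c 5c 5c 5c 5c.
m1: inner = H(d0 0c 36 36 36 36 36 41 3a 3c cf) = 03 70; tag = H(ba 66 5c 5c 5c 5c 5c 03 70) = 035f
m2: inner = H(d0 0c 36 36 36 36 36 b4 ff 86 57) = 04 7a; tag = H(ba 66 5c 5c 5c 5c 5c 04 7a) = 036a
m3: inner = H(d0 0c 36 36 36 36 36 5e 7f 79 54) = 03 94; tag = H(ba 66 5c 5c 5c 5c 5c 03 94) = 0383 ← matches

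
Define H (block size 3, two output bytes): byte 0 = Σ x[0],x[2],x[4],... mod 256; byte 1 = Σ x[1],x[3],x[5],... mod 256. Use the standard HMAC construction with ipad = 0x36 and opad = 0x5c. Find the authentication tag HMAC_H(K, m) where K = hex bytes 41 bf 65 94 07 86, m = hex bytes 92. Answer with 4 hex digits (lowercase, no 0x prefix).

ce56

Key hex bytes 41 bf 65 94 07 86 is 6 bytes > B = 3, so hash it first: H(key) = ad d9, then zero-pad to 3 bytes: K' = ad d9 00.
K' ⊕ ipad = 9b ef 36.  K' ⊕ opad = f1 85 5c.
Inner input = (K'⊕ipad) ∥ m = 9b ef 36 ∥ 92.
Inner hash: even-index sum = 209 mod 256 = 209; odd-index sum = 385 mod 256 = 129 → d1 81.
Outer input = (K'⊕opad) ∥ inner = f1 85 5c ∥ d1 81.
Outer hash (tag): even-index sum = 462 mod 256 = 206; odd-index sum = 342 mod 256 = 86 → ce 56.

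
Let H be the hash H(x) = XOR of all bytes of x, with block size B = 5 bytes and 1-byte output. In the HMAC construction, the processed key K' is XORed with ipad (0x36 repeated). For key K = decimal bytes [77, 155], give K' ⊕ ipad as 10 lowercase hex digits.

Key decimal bytes [77, 155] = 4d 9b is 2 bytes ≤ B = 5; zero-pad to 5 bytes: K' = 4d 9b 00 00 00.
XOR each byte with 0x36: 4d⊕36=7b, 9b⊕36=ad, 00⊕36=36, 00⊕36=36, 00⊕36=36.

7bad363636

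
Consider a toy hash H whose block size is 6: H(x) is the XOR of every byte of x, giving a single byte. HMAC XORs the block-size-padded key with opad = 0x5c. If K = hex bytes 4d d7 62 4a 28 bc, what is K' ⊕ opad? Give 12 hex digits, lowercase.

118b3e1674e0

Key hex bytes 4d d7 62 4a 28 bc is exactly B = 6 bytes: K' = 4d d7 62 4a 28 bc.
XOR each byte with 0x5c: 4d⊕5c=11, d7⊕5c=8b, 62⊕5c=3e, 4a⊕5c=16, 28⊕5c=74, bc⊕5c=e0.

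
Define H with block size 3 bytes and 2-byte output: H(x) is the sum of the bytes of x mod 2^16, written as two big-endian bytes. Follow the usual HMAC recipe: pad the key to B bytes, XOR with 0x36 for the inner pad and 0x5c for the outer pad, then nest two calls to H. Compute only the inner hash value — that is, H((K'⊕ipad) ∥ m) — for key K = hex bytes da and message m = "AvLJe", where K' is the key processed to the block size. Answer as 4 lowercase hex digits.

Key hex bytes da is 1 byte ≤ B = 3; zero-pad to 3 bytes: K' = da 00 00.
K' ⊕ ipad = ec 36 36.
Inner input = ec 36 36 ∥ 41 76 4c 4a 65.
Inner hash: sum = 236+54+54+65+118+76+74+101 = 778 → 03 0a.

030a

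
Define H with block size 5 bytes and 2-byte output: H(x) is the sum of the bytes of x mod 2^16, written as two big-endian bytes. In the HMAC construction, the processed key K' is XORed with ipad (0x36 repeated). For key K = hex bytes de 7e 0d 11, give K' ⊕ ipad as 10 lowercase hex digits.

Key hex bytes de 7e 0d 11 is 4 bytes ≤ B = 5; zero-pad to 5 bytes: K' = de 7e 0d 11 00.
XOR each byte with 0x36: de⊕36=e8, 7e⊕36=48, 0d⊕36=3b, 11⊕36=27, 00⊕36=36.

e8483b2736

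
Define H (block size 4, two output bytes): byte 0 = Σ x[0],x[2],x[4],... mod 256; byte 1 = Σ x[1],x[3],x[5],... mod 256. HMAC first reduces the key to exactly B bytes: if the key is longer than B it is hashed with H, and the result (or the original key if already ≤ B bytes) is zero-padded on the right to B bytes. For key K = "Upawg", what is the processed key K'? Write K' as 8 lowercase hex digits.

|K| = 5 > B = 4, so first hash the key.
H(K): even-index sum = 285 mod 256 = 29; odd-index sum = 231 mod 256 = 231 → 1d e7.
Zero-pad H(K) = 1d e7 to 4 bytes: K' = 1d e7 00 00.

1de70000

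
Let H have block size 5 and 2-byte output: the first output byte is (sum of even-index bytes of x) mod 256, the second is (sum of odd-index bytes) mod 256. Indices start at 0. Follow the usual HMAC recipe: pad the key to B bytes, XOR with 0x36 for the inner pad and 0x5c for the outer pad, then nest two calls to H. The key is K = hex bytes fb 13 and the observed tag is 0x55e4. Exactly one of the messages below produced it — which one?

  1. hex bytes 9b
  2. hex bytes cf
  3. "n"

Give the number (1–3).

1

Key hex bytes fb 13 is 2 bytes ≤ B = 5; zero-pad to 5 bytes: K' = fb 13 00 00 00.
K' ⊕ ipad = cd 25 36 36 36; K' ⊕ opad = a7 4f 5c 5c 5c.
m1: inner = H(cd 25 36 36 36 9b) = 39 f6; tag = H(a7 4f 5c 5c 5c 39 f6) = 55e4 ← matches
m2: inner = H(cd 25 36 36 36 cf) = 39 2a; tag = H(a7 4f 5c 5c 5c 39 2a) = 89e4
m3: inner = H(cd 25 36 36 36 6e) = 39 c9; tag = H(a7 4f 5c 5c 5c 39 c9) = 28e4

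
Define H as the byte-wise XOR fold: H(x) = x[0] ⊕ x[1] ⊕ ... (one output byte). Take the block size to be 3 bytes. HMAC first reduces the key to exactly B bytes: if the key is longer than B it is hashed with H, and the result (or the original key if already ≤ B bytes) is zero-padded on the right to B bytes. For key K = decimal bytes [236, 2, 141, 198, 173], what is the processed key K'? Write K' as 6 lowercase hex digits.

|K| = 5 > B = 3, so first hash the key.
H(K): XOR ec⊕02⊕8d⊕c6⊕ad = 08.
Zero-pad H(K) = 08 to 3 bytes: K' = 08 00 00.

080000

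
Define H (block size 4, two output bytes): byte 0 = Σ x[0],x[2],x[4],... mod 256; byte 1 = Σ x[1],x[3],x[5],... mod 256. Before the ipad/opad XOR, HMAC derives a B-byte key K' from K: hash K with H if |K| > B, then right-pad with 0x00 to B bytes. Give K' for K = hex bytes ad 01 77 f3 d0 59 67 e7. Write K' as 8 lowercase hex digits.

5b340000

|K| = 8 > B = 4, so first hash the key.
H(K): even-index sum = 603 mod 256 = 91; odd-index sum = 564 mod 256 = 52 → 5b 34.
Zero-pad H(K) = 5b 34 to 4 bytes: K' = 5b 34 00 00.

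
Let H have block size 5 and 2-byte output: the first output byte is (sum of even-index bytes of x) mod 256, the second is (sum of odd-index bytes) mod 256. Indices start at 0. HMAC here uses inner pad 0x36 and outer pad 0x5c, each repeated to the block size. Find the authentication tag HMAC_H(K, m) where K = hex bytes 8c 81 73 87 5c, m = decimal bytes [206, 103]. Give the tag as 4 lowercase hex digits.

3588

Key hex bytes 8c 81 73 87 5c is exactly B = 5 bytes: K' = 8c 81 73 87 5c.
K' ⊕ ipad = ba b7 45 b1 6a.  K' ⊕ opad = d0 dd 2f db 00.
Inner input = (K'⊕ipad) ∥ m = ba b7 45 b1 6a ∥ ce 67.
Inner hash: even-index sum = 464 mod 256 = 208; odd-index sum = 566 mod 256 = 54 → d0 36.
Outer input = (K'⊕opad) ∥ inner = d0 dd 2f db 00 ∥ d0 36.
Outer hash (tag): even-index sum = 309 mod 256 = 53; odd-index sum = 648 mod 256 = 136 → 35 88.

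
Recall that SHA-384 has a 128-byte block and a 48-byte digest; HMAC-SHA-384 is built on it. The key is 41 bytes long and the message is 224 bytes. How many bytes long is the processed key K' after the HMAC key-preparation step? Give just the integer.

Key is 41 ≤ 128 bytes, zero-padded: |K'| = 128.

128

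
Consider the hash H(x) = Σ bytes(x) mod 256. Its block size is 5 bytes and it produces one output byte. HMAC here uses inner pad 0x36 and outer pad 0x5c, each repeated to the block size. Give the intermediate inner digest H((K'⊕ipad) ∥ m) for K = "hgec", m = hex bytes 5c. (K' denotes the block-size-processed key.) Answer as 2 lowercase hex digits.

e9

Key "hgec" = 68 67 65 63 is 4 bytes ≤ B = 5; zero-pad to 5 bytes: K' = 68 67 65 63 00.
K' ⊕ ipad = 5e 51 53 55 36.
Inner input = 5e 51 53 55 36 ∥ 5c.
Inner hash: sum = 94+81+83+85+54+92 = 489; mod 256 = 233 → e9.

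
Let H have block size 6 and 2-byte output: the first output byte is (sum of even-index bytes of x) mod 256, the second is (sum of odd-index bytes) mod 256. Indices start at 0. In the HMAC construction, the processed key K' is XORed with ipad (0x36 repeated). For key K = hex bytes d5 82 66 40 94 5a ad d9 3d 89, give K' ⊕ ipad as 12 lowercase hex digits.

8f4836363636

Key hex bytes d5 82 66 40 94 5a ad d9 3d 89 is 10 bytes > B = 6, so hash it first: H(key) = b9 7e, then zero-pad to 6 bytes: K' = b9 7e 00 00 00 00.
XOR each byte with 0x36: b9⊕36=8f, 7e⊕36=48, 00⊕36=36, 00⊕36=36, 00⊕36=36, 00⊕36=36.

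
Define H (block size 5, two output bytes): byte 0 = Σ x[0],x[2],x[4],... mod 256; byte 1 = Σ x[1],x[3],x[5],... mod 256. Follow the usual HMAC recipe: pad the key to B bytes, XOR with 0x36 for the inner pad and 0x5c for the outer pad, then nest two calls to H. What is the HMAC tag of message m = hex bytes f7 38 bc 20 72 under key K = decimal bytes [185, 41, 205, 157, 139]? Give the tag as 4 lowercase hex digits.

3cd5

Key decimal bytes [185, 41, 205, 157, 139] = b9 29 cd 9d 8b is exactly B = 5 bytes: K' = b9 29 cd 9d 8b.
K' ⊕ ipad = 8f 1f fb ab bd.  K' ⊕ opad = e5 75 91 c1 d7.
Inner input = (K'⊕ipad) ∥ m = 8f 1f fb ab bd ∥ f7 38 bc 20 72.
Inner hash: even-index sum = 671 mod 256 = 159; odd-index sum = 751 mod 256 = 239 → 9f ef.
Outer input = (K'⊕opad) ∥ inner = e5 75 91 c1 d7 ∥ 9f ef.
Outer hash (tag): even-index sum = 828 mod 256 = 60; odd-index sum = 469 mod 256 = 213 → 3c d5.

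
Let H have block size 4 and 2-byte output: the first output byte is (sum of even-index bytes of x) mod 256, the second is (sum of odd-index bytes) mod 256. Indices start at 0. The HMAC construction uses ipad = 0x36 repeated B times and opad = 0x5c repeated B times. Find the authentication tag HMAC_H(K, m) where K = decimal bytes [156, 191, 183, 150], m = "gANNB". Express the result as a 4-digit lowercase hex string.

Key decimal bytes [156, 191, 183, 150] = 9c bf b7 96 is exactly B = 4 bytes: K' = 9c bf b7 96.
K' ⊕ ipad = aa 89 81 a0.  K' ⊕ opad = c0 e3 eb ca.
Inner input = (K'⊕ipad) ∥ m = aa 89 81 a0 ∥ 67 41 4e 4e 42.
Inner hash: even-index sum = 546 mod 256 = 34; odd-index sum = 440 mod 256 = 184 → 22 b8.
Outer input = (K'⊕opad) ∥ inner = c0 e3 eb ca ∥ 22 b8.
Outer hash (tag): even-index sum = 461 mod 256 = 205; odd-index sum = 613 mod 256 = 101 → cd 65.

cd65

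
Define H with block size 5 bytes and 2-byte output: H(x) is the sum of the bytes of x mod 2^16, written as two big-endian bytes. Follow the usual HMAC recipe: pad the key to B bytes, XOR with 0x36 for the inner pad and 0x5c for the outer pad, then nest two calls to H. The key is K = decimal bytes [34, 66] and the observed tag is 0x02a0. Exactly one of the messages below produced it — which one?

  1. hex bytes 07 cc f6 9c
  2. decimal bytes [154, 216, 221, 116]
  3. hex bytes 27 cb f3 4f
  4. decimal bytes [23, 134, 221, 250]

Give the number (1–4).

2

Key decimal bytes [34, 66] = 22 42 is 2 bytes ≤ B = 5; zero-pad to 5 bytes: K' = 22 42 00 00 00.
K' ⊕ ipad = 14 74 36 36 36; K' ⊕ opad = 7e 1e 5c 5c 5c.
m1: inner = H(14 74 36 36 36 07 cc f6 9c) = 03 8f; tag = H(7e 1e 5c 5c 5c 03 8f) = 0242
m2: inner = H(14 74 36 36 36 9a d8 dd 74) = 03 ed; tag = H(7e 1e 5c 5c 5c 03 ed) = 02a0 ← matches
m3: inner = H(14 74 36 36 36 27 cb f3 4f) = 03 5e; tag = H(7e 1e 5c 5c 5c 03 5e) = 0211
m4: inner = H(14 74 36 36 36 17 86 dd fa) = 03 9e; tag = H(7e 1e 5c 5c 5c 03 9e) = 0251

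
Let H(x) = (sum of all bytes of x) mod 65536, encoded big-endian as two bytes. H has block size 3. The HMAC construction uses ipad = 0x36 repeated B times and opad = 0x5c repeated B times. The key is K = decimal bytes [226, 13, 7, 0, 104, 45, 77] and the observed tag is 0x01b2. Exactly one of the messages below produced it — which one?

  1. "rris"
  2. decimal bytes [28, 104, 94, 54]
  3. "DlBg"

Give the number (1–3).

2

Key decimal bytes [226, 13, 7, 0, 104, 45, 77] = e2 0d 07 00 68 2d 4d is 7 bytes > B = 3, so hash it first: H(key) = 01 d8, then zero-pad to 3 bytes: K' = 01 d8 00.
K' ⊕ ipad = 37 ee 36; K' ⊕ opad = 5d 84 5c.
m1: inner = H(37 ee 36 72 72 69 73) = 03 1b; tag = H(5d 84 5c 03 1b) = 015b
m2: inner = H(37 ee 36 1c 68 5e 36) = 02 73; tag = H(5d 84 5c 02 73) = 01b2 ← matches
m3: inner = H(37 ee 36 44 6c 42 67) = 02 b4; tag = H(5d 84 5c 02 b4) = 01f3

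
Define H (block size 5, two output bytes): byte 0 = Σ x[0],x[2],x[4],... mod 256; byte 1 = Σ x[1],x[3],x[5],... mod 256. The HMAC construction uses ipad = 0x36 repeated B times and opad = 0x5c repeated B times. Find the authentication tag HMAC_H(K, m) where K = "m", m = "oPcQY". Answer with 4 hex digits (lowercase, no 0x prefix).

Key "m" = 6d is 1 byte ≤ B = 5; zero-pad to 5 bytes: K' = 6d 00 00 00 00.
K' ⊕ ipad = 5b 36 36 36 36.  K' ⊕ opad = 31 5c 5c 5c 5c.
Inner input = (K'⊕ipad) ∥ m = 5b 36 36 36 36 ∥ 6f 50 63 51 59.
Inner hash: even-index sum = 360 mod 256 = 104; odd-index sum = 407 mod 256 = 151 → 68 97.
Outer input = (K'⊕opad) ∥ inner = 31 5c 5c 5c 5c ∥ 68 97.
Outer hash (tag): even-index sum = 384 mod 256 = 128; odd-index sum = 288 mod 256 = 32 → 80 20.

8020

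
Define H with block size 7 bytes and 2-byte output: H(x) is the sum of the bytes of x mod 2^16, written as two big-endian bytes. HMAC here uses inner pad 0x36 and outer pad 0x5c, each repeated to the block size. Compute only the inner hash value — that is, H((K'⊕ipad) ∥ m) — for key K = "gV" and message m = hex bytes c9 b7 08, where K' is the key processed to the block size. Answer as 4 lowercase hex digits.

0347

Key "gV" = 67 56 is 2 bytes ≤ B = 7; zero-pad to 7 bytes: K' = 67 56 00 00 00 00 00.
K' ⊕ ipad = 51 60 36 36 36 36 36.
Inner input = 51 60 36 36 36 36 36 ∥ c9 b7 08.
Inner hash: sum = 81+96+54+54+54+54+54+201+183+8 = 839 → 03 47.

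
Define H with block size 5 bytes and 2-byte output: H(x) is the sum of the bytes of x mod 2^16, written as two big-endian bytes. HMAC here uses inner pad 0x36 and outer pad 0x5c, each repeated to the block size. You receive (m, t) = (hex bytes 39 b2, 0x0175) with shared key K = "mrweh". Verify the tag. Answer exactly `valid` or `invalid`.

Key "mrweh" = 6d 72 77 65 68 is exactly B = 5 bytes: K' = 6d 72 77 65 68.
K' ⊕ ipad = 5b 44 41 53 5e; K' ⊕ opad = 31 2e 2b 39 34.
Inner hash: sum = 91+68+65+83+94+57+178 = 636 → 02 7c.
Outer hash (recomputed tag): sum = 49+46+43+57+52+2+124 = 373 → 01 75.
Recomputed tag = 0175; claimed = 0175 → match.

valid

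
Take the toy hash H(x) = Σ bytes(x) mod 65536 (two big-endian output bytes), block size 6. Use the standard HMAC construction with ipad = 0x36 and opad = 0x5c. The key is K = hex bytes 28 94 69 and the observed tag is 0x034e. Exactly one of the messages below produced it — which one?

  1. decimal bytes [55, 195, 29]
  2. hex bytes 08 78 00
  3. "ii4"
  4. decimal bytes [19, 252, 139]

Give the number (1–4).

3

Key hex bytes 28 94 69 is 3 bytes ≤ B = 6; zero-pad to 6 bytes: K' = 28 94 69 00 00 00.
K' ⊕ ipad = 1e a2 5f 36 36 36; K' ⊕ opad = 74 c8 35 5c 5c 5c.
m1: inner = H(1e a2 5f 36 36 36 37 c3 1d) = 02 d8; tag = H(74 c8 35 5c 5c 5c 02 d8) = 035f
m2: inner = H(1e a2 5f 36 36 36 08 78 00) = 02 41; tag = H(74 c8 35 5c 5c 5c 02 41) = 02c8
m3: inner = H(1e a2 5f 36 36 36 69 69 34) = 02 c7; tag = H(74 c8 35 5c 5c 5c 02 c7) = 034e ← matches
m4: inner = H(1e a2 5f 36 36 36 13 fc 8b) = 03 5b; tag = H(74 c8 35 5c 5c 5c 03 5b) = 02e3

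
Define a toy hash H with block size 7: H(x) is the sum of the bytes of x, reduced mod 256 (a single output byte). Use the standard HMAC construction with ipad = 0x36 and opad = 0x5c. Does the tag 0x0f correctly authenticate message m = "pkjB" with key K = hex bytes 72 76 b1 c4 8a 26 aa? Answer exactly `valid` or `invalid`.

Key hex bytes 72 76 b1 c4 8a 26 aa is exactly B = 7 bytes: K' = 72 76 b1 c4 8a 26 aa.
K' ⊕ ipad = 44 40 87 f2 bc 10 9c; K' ⊕ opad = 2e 2a ed 98 d6 7a f6.
Inner hash: sum = 68+64+135+242+188+16+156+112+107+106+66 = 1260; mod 256 = 236 → ec.
Outer hash (recomputed tag): sum = 46+42+237+152+214+122+246+236 = 1295; mod 256 = 15 → 0f.
Recomputed tag = 0f; claimed = 0f → match.

valid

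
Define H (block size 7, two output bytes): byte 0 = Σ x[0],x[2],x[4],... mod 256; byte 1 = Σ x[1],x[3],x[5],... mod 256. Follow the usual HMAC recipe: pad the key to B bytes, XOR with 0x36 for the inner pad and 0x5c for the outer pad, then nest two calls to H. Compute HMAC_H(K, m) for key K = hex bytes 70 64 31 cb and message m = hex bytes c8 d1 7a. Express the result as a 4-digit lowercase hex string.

Key hex bytes 70 64 31 cb is 4 bytes ≤ B = 7; zero-pad to 7 bytes: K' = 70 64 31 cb 00 00 00.
K' ⊕ ipad = 46 52 07 fd 36 36 36.  K' ⊕ opad = 2c 38 6d 97 5c 5c 5c.
Inner input = (K'⊕ipad) ∥ m = 46 52 07 fd 36 36 36 ∥ c8 d1 7a.
Inner hash: even-index sum = 394 mod 256 = 138; odd-index sum = 711 mod 256 = 199 → 8a c7.
Outer input = (K'⊕opad) ∥ inner = 2c 38 6d 97 5c 5c 5c ∥ 8a c7.
Outer hash (tag): even-index sum = 536 mod 256 = 24; odd-index sum = 437 mod 256 = 181 → 18 b5.

18b5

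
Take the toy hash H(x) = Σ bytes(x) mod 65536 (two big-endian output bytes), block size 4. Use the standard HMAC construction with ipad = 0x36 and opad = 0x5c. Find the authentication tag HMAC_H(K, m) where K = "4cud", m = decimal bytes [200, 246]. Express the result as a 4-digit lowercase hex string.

01b4

Key "4cud" = 34 63 75 64 is exactly B = 4 bytes: K' = 34 63 75 64.
K' ⊕ ipad = 02 55 43 52.  K' ⊕ opad = 68 3f 29 38.
Inner input = (K'⊕ipad) ∥ m = 02 55 43 52 ∥ c8 f6.
Inner hash: sum = 2+85+67+82+200+246 = 682 → 02 aa.
Outer input = (K'⊕opad) ∥ inner = 68 3f 29 38 ∥ 02 aa.
Outer hash (tag): sum = 104+63+41+56+2+170 = 436 → 01 b4.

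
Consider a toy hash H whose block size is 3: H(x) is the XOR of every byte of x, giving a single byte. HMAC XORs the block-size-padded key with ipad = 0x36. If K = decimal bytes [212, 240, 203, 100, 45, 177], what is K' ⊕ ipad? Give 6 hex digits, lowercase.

Key decimal bytes [212, 240, 203, 100, 45, 177] = d4 f0 cb 64 2d b1 is 6 bytes > B = 3, so hash it first: H(key) = 17, then zero-pad to 3 bytes: K' = 17 00 00.
XOR each byte with 0x36: 17⊕36=21, 00⊕36=36, 00⊕36=36.

213636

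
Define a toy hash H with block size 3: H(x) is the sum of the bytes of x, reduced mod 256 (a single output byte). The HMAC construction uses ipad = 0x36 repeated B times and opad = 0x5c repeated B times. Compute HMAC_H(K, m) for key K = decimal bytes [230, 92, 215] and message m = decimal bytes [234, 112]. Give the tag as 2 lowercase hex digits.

ba

Key decimal bytes [230, 92, 215] = e6 5c d7 is exactly B = 3 bytes: K' = e6 5c d7.
K' ⊕ ipad = d0 6a e1.  K' ⊕ opad = ba 00 8b.
Inner input = (K'⊕ipad) ∥ m = d0 6a e1 ∥ ea 70.
Inner hash: sum = 208+106+225+234+112 = 885; mod 256 = 117 → 75.
Outer input = (K'⊕opad) ∥ inner = ba 00 8b ∥ 75.
Outer hash (tag): sum = 186+0+139+117 = 442; mod 256 = 186 → ba.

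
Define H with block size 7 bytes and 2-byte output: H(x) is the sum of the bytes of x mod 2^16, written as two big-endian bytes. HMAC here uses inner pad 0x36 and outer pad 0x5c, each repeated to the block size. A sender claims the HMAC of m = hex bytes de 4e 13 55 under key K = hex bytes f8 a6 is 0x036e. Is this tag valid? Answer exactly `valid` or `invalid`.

Key hex bytes f8 a6 is 2 bytes ≤ B = 7; zero-pad to 7 bytes: K' = f8 a6 00 00 00 00 00.
K' ⊕ ipad = ce 90 36 36 36 36 36; K' ⊕ opad = a4 fa 5c 5c 5c 5c 5c.
Inner hash: sum = 206+144+54+54+54+54+54+222+78+19+85 = 1024 → 04 00.
Outer hash (recomputed tag): sum = 164+250+92+92+92+92+92+4+0 = 878 → 03 6e.
Recomputed tag = 036e; claimed = 036e → match.

valid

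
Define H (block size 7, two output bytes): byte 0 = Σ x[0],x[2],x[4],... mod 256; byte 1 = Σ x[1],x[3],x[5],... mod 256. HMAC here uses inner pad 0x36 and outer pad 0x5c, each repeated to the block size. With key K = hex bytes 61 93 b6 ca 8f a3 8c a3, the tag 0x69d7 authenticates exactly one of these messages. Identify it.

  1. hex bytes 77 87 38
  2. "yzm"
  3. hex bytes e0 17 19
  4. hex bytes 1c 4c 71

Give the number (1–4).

Key hex bytes 61 93 b6 ca 8f a3 8c a3 is 8 bytes > B = 7, so hash it first: H(key) = 32 a3, then zero-pad to 7 bytes: K' = 32 a3 00 00 00 00 00.
K' ⊕ ipad = 04 95 36 36 36 36 36; K' ⊕ opad = 6e ff 5c 5c 5c 5c 5c.
m1: inner = H(04 95 36 36 36 36 36 77 87 38) = 2d b0; tag = H(6e ff 5c 5c 5c 5c 5c 2d b0) = 32e4
m2: inner = H(04 95 36 36 36 36 36 79 7a 6d) = 20 e7; tag = H(6e ff 5c 5c 5c 5c 5c 20 e7) = 69d7 ← matches
m3: inner = H(04 95 36 36 36 36 36 e0 17 19) = bd fa; tag = H(6e ff 5c 5c 5c 5c 5c bd fa) = 7c74
m4: inner = H(04 95 36 36 36 36 36 1c 4c 71) = f2 8e; tag = H(6e ff 5c 5c 5c 5c 5c f2 8e) = 10a9

2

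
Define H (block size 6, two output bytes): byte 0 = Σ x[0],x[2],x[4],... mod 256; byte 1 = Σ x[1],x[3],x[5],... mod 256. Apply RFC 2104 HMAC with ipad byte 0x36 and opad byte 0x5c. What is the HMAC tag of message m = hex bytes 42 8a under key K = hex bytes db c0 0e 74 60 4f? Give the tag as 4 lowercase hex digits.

d212

Key hex bytes db c0 0e 74 60 4f is exactly B = 6 bytes: K' = db c0 0e 74 60 4f.
K' ⊕ ipad = ed f6 38 42 56 79.  K' ⊕ opad = 87 9c 52 28 3c 13.
Inner input = (K'⊕ipad) ∥ m = ed f6 38 42 56 79 ∥ 42 8a.
Inner hash: even-index sum = 445 mod 256 = 189; odd-index sum = 571 mod 256 = 59 → bd 3b.
Outer input = (K'⊕opad) ∥ inner = 87 9c 52 28 3c 13 ∥ bd 3b.
Outer hash (tag): even-index sum = 466 mod 256 = 210; odd-index sum = 274 mod 256 = 18 → d2 12.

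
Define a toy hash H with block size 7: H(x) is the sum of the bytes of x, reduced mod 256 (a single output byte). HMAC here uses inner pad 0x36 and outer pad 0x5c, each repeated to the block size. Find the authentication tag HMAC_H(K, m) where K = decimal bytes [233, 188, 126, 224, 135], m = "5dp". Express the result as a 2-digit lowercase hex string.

Key decimal bytes [233, 188, 126, 224, 135] = e9 bc 7e e0 87 is 5 bytes ≤ B = 7; zero-pad to 7 bytes: K' = e9 bc 7e e0 87 00 00.
K' ⊕ ipad = df 8a 48 d6 b1 36 36.  K' ⊕ opad = b5 e0 22 bc db 5c 5c.
Inner input = (K'⊕ipad) ∥ m = df 8a 48 d6 b1 36 36 ∥ 35 64 70.
Inner hash: sum = 223+138+72+214+177+54+54+53+100+112 = 1197; mod 256 = 173 → ad.
Outer input = (K'⊕opad) ∥ inner = b5 e0 22 bc db 5c 5c ∥ ad.
Outer hash (tag): sum = 181+224+34+188+219+92+92+173 = 1203; mod 256 = 179 → b3.

b3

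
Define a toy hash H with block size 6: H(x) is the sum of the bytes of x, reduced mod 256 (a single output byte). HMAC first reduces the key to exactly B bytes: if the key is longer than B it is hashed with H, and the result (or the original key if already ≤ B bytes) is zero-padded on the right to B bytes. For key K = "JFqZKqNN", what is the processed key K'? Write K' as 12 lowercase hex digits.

|K| = 8 > B = 6, so first hash the key.
H(K): sum = 74+70+113+90+75+113+78+78 = 691; mod 256 = 179 → b3.
Zero-pad H(K) = b3 to 6 bytes: K' = b3 00 00 00 00 00.

b30000000000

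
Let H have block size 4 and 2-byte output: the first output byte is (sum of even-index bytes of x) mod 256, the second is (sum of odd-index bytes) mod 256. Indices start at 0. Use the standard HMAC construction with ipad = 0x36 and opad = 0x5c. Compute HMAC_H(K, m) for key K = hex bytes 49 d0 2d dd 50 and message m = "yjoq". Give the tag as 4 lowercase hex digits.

04f9

Key hex bytes 49 d0 2d dd 50 is 5 bytes > B = 4, so hash it first: H(key) = c6 ad, then zero-pad to 4 bytes: K' = c6 ad 00 00.
K' ⊕ ipad = f0 9b 36 36.  K' ⊕ opad = 9a f1 5c 5c.
Inner input = (K'⊕ipad) ∥ m = f0 9b 36 36 ∥ 79 6a 6f 71.
Inner hash: even-index sum = 526 mod 256 = 14; odd-index sum = 428 mod 256 = 172 → 0e ac.
Outer input = (K'⊕opad) ∥ inner = 9a f1 5c 5c ∥ 0e ac.
Outer hash (tag): even-index sum = 260 mod 256 = 4; odd-index sum = 505 mod 256 = 249 → 04 f9.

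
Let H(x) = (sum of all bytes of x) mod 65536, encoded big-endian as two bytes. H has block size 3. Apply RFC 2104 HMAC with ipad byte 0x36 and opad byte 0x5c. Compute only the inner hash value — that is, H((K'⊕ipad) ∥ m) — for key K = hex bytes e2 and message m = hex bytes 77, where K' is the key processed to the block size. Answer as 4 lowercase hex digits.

01b7

Key hex bytes e2 is 1 byte ≤ B = 3; zero-pad to 3 bytes: K' = e2 00 00.
K' ⊕ ipad = d4 36 36.
Inner input = d4 36 36 ∥ 77.
Inner hash: sum = 212+54+54+119 = 439 → 01 b7.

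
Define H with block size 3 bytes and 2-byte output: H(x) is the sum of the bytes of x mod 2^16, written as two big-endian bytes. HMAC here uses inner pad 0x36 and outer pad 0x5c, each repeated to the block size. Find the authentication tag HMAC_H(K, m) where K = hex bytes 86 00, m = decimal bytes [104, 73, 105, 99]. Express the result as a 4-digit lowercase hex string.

Key hex bytes 86 00 is 2 bytes ≤ B = 3; zero-pad to 3 bytes: K' = 86 00 00.
K' ⊕ ipad = b0 36 36.  K' ⊕ opad = da 5c 5c.
Inner input = (K'⊕ipad) ∥ m = b0 36 36 ∥ 68 49 69 63.
Inner hash: sum = 176+54+54+104+73+105+99 = 665 → 02 99.
Outer input = (K'⊕opad) ∥ inner = da 5c 5c ∥ 02 99.
Outer hash (tag): sum = 218+92+92+2+153 = 557 → 02 2d.

022d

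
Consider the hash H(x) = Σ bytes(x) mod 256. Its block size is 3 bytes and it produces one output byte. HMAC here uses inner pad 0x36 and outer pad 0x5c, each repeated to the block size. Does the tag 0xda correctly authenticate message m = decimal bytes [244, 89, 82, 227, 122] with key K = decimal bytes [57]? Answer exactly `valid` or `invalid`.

invalid

Key decimal bytes [57] = 39 is 1 byte ≤ B = 3; zero-pad to 3 bytes: K' = 39 00 00.
K' ⊕ ipad = 0f 36 36; K' ⊕ opad = 65 5c 5c.
Inner hash: sum = 15+54+54+244+89+82+227+122 = 887; mod 256 = 119 → 77.
Outer hash (recomputed tag): sum = 101+92+92+119 = 404; mod 256 = 148 → 94.
Recomputed tag = 94; claimed = da → mismatch.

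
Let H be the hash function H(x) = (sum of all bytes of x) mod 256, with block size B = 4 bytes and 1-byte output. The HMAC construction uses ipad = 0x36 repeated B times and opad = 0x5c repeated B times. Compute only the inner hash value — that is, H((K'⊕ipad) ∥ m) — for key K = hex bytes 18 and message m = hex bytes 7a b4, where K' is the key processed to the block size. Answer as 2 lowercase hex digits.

fe

Key hex bytes 18 is 1 byte ≤ B = 4; zero-pad to 4 bytes: K' = 18 00 00 00.
K' ⊕ ipad = 2e 36 36 36.
Inner input = 2e 36 36 36 ∥ 7a b4.
Inner hash: sum = 46+54+54+54+122+180 = 510; mod 256 = 254 → fe.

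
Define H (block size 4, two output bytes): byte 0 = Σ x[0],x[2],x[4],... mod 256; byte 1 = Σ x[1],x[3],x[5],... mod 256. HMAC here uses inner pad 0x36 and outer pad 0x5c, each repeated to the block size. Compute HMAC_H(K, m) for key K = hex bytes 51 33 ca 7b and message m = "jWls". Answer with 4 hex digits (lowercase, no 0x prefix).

Key hex bytes 51 33 ca 7b is exactly B = 4 bytes: K' = 51 33 ca 7b.
K' ⊕ ipad = 67 05 fc 4d.  K' ⊕ opad = 0d 6f 96 27.
Inner input = (K'⊕ipad) ∥ m = 67 05 fc 4d ∥ 6a 57 6c 73.
Inner hash: even-index sum = 569 mod 256 = 57; odd-index sum = 284 mod 256 = 28 → 39 1c.
Outer input = (K'⊕opad) ∥ inner = 0d 6f 96 27 ∥ 39 1c.
Outer hash (tag): even-index sum = 220 mod 256 = 220; odd-index sum = 178 mod 256 = 178 → dc b2.

dcb2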